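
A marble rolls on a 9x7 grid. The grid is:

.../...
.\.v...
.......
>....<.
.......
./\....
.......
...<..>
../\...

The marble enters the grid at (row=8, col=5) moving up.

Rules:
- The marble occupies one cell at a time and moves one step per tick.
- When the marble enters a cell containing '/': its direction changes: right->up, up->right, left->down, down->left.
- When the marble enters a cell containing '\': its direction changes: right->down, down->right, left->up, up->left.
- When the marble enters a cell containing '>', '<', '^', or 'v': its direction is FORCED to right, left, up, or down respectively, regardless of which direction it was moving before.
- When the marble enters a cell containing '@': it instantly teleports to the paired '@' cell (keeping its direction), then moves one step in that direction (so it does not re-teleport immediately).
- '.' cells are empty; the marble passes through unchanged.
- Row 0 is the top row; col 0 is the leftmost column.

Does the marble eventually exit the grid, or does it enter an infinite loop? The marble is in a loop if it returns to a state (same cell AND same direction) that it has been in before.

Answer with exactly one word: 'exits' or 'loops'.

Step 1: enter (8,5), '.' pass, move up to (7,5)
Step 2: enter (7,5), '.' pass, move up to (6,5)
Step 3: enter (6,5), '.' pass, move up to (5,5)
Step 4: enter (5,5), '.' pass, move up to (4,5)
Step 5: enter (4,5), '.' pass, move up to (3,5)
Step 6: enter (3,5), '<' forces up->left, move left to (3,4)
Step 7: enter (3,4), '.' pass, move left to (3,3)
Step 8: enter (3,3), '.' pass, move left to (3,2)
Step 9: enter (3,2), '.' pass, move left to (3,1)
Step 10: enter (3,1), '.' pass, move left to (3,0)
Step 11: enter (3,0), '>' forces left->right, move right to (3,1)
Step 12: enter (3,1), '.' pass, move right to (3,2)
Step 13: enter (3,2), '.' pass, move right to (3,3)
Step 14: enter (3,3), '.' pass, move right to (3,4)
Step 15: enter (3,4), '.' pass, move right to (3,5)
Step 16: enter (3,5), '<' forces right->left, move left to (3,4)
Step 17: at (3,4) dir=left — LOOP DETECTED (seen before)

Answer: loops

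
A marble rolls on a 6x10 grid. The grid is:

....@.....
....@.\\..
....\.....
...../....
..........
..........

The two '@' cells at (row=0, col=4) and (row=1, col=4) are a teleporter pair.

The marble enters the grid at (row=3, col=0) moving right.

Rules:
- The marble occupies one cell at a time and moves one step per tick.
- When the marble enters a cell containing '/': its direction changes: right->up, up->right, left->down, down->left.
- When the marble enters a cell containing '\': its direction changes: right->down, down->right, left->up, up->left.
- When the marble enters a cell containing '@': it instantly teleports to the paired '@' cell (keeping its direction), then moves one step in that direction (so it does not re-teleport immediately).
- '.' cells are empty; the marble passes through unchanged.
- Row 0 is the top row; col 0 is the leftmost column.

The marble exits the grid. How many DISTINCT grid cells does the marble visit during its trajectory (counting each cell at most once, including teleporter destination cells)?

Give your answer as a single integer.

Answer: 9

Derivation:
Step 1: enter (3,0), '.' pass, move right to (3,1)
Step 2: enter (3,1), '.' pass, move right to (3,2)
Step 3: enter (3,2), '.' pass, move right to (3,3)
Step 4: enter (3,3), '.' pass, move right to (3,4)
Step 5: enter (3,4), '.' pass, move right to (3,5)
Step 6: enter (3,5), '/' deflects right->up, move up to (2,5)
Step 7: enter (2,5), '.' pass, move up to (1,5)
Step 8: enter (1,5), '.' pass, move up to (0,5)
Step 9: enter (0,5), '.' pass, move up to (-1,5)
Step 10: at (-1,5) — EXIT via top edge, pos 5
Distinct cells visited: 9 (path length 9)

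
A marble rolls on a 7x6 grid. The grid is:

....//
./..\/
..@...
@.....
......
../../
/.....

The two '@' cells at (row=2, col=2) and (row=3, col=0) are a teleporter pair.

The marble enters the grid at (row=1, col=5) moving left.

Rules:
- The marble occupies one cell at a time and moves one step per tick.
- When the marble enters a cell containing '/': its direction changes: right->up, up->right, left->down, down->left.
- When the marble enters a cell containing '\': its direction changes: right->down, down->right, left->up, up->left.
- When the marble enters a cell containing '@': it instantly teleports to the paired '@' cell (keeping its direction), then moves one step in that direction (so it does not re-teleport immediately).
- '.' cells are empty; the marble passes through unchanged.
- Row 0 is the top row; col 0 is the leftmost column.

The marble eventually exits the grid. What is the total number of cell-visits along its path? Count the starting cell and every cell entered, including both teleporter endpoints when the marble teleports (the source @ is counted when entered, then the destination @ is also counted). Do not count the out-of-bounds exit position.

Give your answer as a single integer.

Answer: 9

Derivation:
Step 1: enter (1,5), '/' deflects left->down, move down to (2,5)
Step 2: enter (2,5), '.' pass, move down to (3,5)
Step 3: enter (3,5), '.' pass, move down to (4,5)
Step 4: enter (4,5), '.' pass, move down to (5,5)
Step 5: enter (5,5), '/' deflects down->left, move left to (5,4)
Step 6: enter (5,4), '.' pass, move left to (5,3)
Step 7: enter (5,3), '.' pass, move left to (5,2)
Step 8: enter (5,2), '/' deflects left->down, move down to (6,2)
Step 9: enter (6,2), '.' pass, move down to (7,2)
Step 10: at (7,2) — EXIT via bottom edge, pos 2
Path length (cell visits): 9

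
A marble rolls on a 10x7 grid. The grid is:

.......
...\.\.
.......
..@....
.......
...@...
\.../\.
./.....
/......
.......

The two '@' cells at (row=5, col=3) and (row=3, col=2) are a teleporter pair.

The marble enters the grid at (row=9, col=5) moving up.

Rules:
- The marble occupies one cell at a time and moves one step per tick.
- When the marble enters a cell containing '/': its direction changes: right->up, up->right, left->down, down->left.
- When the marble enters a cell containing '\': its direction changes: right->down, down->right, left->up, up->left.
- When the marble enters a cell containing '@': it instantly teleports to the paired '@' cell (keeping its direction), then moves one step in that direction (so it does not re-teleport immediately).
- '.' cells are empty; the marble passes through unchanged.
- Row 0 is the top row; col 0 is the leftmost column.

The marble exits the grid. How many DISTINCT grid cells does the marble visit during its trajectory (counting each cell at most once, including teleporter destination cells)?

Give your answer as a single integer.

Answer: 8

Derivation:
Step 1: enter (9,5), '.' pass, move up to (8,5)
Step 2: enter (8,5), '.' pass, move up to (7,5)
Step 3: enter (7,5), '.' pass, move up to (6,5)
Step 4: enter (6,5), '\' deflects up->left, move left to (6,4)
Step 5: enter (6,4), '/' deflects left->down, move down to (7,4)
Step 6: enter (7,4), '.' pass, move down to (8,4)
Step 7: enter (8,4), '.' pass, move down to (9,4)
Step 8: enter (9,4), '.' pass, move down to (10,4)
Step 9: at (10,4) — EXIT via bottom edge, pos 4
Distinct cells visited: 8 (path length 8)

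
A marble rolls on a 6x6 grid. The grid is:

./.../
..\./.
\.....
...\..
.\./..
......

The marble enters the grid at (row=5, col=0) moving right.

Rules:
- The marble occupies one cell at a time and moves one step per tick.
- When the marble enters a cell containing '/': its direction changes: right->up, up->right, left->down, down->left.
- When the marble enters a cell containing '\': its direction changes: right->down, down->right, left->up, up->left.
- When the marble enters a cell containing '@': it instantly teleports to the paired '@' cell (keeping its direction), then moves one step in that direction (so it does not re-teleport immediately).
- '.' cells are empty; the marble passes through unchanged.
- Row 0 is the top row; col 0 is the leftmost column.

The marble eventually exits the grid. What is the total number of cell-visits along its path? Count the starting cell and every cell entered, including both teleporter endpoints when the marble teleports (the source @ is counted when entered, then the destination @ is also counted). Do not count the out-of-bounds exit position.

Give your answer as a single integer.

Step 1: enter (5,0), '.' pass, move right to (5,1)
Step 2: enter (5,1), '.' pass, move right to (5,2)
Step 3: enter (5,2), '.' pass, move right to (5,3)
Step 4: enter (5,3), '.' pass, move right to (5,4)
Step 5: enter (5,4), '.' pass, move right to (5,5)
Step 6: enter (5,5), '.' pass, move right to (5,6)
Step 7: at (5,6) — EXIT via right edge, pos 5
Path length (cell visits): 6

Answer: 6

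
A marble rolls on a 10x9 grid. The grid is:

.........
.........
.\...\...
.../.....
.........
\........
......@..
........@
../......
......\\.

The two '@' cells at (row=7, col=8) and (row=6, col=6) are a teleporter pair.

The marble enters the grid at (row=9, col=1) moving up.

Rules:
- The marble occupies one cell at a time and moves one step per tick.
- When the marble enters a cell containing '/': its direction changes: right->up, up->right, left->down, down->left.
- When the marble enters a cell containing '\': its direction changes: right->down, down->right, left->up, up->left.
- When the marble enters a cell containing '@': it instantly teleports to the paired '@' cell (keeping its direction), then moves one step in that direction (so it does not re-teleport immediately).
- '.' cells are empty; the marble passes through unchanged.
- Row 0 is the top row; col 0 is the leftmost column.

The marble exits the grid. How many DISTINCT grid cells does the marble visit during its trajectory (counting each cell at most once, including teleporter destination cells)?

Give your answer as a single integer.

Answer: 9

Derivation:
Step 1: enter (9,1), '.' pass, move up to (8,1)
Step 2: enter (8,1), '.' pass, move up to (7,1)
Step 3: enter (7,1), '.' pass, move up to (6,1)
Step 4: enter (6,1), '.' pass, move up to (5,1)
Step 5: enter (5,1), '.' pass, move up to (4,1)
Step 6: enter (4,1), '.' pass, move up to (3,1)
Step 7: enter (3,1), '.' pass, move up to (2,1)
Step 8: enter (2,1), '\' deflects up->left, move left to (2,0)
Step 9: enter (2,0), '.' pass, move left to (2,-1)
Step 10: at (2,-1) — EXIT via left edge, pos 2
Distinct cells visited: 9 (path length 9)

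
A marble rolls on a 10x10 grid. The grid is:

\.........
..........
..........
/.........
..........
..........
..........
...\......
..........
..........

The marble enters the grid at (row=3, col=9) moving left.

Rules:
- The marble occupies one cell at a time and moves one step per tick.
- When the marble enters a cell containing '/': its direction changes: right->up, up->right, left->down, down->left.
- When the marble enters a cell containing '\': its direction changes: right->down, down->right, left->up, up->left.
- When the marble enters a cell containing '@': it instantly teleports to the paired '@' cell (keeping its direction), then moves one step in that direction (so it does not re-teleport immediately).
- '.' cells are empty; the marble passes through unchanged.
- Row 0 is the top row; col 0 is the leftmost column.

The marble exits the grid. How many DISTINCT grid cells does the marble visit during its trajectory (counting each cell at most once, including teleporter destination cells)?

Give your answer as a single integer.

Answer: 16

Derivation:
Step 1: enter (3,9), '.' pass, move left to (3,8)
Step 2: enter (3,8), '.' pass, move left to (3,7)
Step 3: enter (3,7), '.' pass, move left to (3,6)
Step 4: enter (3,6), '.' pass, move left to (3,5)
Step 5: enter (3,5), '.' pass, move left to (3,4)
Step 6: enter (3,4), '.' pass, move left to (3,3)
Step 7: enter (3,3), '.' pass, move left to (3,2)
Step 8: enter (3,2), '.' pass, move left to (3,1)
Step 9: enter (3,1), '.' pass, move left to (3,0)
Step 10: enter (3,0), '/' deflects left->down, move down to (4,0)
Step 11: enter (4,0), '.' pass, move down to (5,0)
Step 12: enter (5,0), '.' pass, move down to (6,0)
Step 13: enter (6,0), '.' pass, move down to (7,0)
Step 14: enter (7,0), '.' pass, move down to (8,0)
Step 15: enter (8,0), '.' pass, move down to (9,0)
Step 16: enter (9,0), '.' pass, move down to (10,0)
Step 17: at (10,0) — EXIT via bottom edge, pos 0
Distinct cells visited: 16 (path length 16)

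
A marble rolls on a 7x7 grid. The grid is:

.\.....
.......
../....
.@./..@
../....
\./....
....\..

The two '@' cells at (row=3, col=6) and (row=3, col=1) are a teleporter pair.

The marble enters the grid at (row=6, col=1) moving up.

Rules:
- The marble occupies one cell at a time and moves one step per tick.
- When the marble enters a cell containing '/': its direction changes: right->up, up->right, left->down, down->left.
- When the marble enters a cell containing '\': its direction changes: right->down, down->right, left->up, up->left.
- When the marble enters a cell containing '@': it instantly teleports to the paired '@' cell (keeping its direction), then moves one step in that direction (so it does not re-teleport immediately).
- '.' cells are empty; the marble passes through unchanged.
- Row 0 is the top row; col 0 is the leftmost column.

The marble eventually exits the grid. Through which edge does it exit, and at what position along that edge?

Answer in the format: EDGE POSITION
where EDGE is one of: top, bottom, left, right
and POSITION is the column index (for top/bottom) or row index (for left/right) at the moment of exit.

Step 1: enter (6,1), '.' pass, move up to (5,1)
Step 2: enter (5,1), '.' pass, move up to (4,1)
Step 3: enter (4,1), '.' pass, move up to (3,1)
Step 4: enter (3,1), '@' teleport (3,1)->(3,6), also enter (3,6), move up to (2,6)
Step 5: enter (2,6), '.' pass, move up to (1,6)
Step 6: enter (1,6), '.' pass, move up to (0,6)
Step 7: enter (0,6), '.' pass, move up to (-1,6)
Step 8: at (-1,6) — EXIT via top edge, pos 6

Answer: top 6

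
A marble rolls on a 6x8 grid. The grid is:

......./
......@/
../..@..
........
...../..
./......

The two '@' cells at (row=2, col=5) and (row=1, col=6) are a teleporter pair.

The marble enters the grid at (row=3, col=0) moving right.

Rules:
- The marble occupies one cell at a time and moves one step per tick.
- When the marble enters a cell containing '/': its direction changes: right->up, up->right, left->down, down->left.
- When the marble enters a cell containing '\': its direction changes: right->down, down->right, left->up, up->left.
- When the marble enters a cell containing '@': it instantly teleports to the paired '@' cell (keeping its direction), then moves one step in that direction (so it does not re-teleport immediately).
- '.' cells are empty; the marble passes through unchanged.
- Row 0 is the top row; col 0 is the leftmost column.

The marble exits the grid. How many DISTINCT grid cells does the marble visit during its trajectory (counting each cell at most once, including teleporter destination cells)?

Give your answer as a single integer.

Answer: 8

Derivation:
Step 1: enter (3,0), '.' pass, move right to (3,1)
Step 2: enter (3,1), '.' pass, move right to (3,2)
Step 3: enter (3,2), '.' pass, move right to (3,3)
Step 4: enter (3,3), '.' pass, move right to (3,4)
Step 5: enter (3,4), '.' pass, move right to (3,5)
Step 6: enter (3,5), '.' pass, move right to (3,6)
Step 7: enter (3,6), '.' pass, move right to (3,7)
Step 8: enter (3,7), '.' pass, move right to (3,8)
Step 9: at (3,8) — EXIT via right edge, pos 3
Distinct cells visited: 8 (path length 8)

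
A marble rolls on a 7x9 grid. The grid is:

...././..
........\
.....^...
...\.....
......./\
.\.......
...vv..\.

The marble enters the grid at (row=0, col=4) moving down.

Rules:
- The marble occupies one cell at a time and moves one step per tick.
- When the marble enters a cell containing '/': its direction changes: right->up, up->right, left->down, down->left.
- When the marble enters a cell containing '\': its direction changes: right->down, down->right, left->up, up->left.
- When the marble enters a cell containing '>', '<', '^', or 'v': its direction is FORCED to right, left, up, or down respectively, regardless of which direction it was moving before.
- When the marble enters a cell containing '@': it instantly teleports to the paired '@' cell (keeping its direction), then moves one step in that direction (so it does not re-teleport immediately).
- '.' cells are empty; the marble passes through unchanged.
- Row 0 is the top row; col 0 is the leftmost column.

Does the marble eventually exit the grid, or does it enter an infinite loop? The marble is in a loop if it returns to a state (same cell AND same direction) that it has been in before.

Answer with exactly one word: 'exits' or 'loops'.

Answer: exits

Derivation:
Step 1: enter (0,4), '/' deflects down->left, move left to (0,3)
Step 2: enter (0,3), '.' pass, move left to (0,2)
Step 3: enter (0,2), '.' pass, move left to (0,1)
Step 4: enter (0,1), '.' pass, move left to (0,0)
Step 5: enter (0,0), '.' pass, move left to (0,-1)
Step 6: at (0,-1) — EXIT via left edge, pos 0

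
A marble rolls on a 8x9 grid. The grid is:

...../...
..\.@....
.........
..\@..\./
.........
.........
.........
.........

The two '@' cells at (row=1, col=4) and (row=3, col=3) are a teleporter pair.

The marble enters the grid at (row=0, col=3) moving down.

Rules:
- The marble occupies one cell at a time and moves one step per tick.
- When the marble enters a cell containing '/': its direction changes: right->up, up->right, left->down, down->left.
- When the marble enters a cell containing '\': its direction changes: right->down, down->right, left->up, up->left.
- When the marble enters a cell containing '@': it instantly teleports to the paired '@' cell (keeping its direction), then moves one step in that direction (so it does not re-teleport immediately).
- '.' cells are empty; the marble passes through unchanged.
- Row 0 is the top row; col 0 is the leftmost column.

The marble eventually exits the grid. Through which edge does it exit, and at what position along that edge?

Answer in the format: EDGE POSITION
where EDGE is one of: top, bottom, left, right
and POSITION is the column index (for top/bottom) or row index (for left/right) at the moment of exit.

Answer: bottom 4

Derivation:
Step 1: enter (0,3), '.' pass, move down to (1,3)
Step 2: enter (1,3), '.' pass, move down to (2,3)
Step 3: enter (2,3), '.' pass, move down to (3,3)
Step 4: enter (3,3), '@' teleport (3,3)->(1,4), also enter (1,4), move down to (2,4)
Step 5: enter (2,4), '.' pass, move down to (3,4)
Step 6: enter (3,4), '.' pass, move down to (4,4)
Step 7: enter (4,4), '.' pass, move down to (5,4)
Step 8: enter (5,4), '.' pass, move down to (6,4)
Step 9: enter (6,4), '.' pass, move down to (7,4)
Step 10: enter (7,4), '.' pass, move down to (8,4)
Step 11: at (8,4) — EXIT via bottom edge, pos 4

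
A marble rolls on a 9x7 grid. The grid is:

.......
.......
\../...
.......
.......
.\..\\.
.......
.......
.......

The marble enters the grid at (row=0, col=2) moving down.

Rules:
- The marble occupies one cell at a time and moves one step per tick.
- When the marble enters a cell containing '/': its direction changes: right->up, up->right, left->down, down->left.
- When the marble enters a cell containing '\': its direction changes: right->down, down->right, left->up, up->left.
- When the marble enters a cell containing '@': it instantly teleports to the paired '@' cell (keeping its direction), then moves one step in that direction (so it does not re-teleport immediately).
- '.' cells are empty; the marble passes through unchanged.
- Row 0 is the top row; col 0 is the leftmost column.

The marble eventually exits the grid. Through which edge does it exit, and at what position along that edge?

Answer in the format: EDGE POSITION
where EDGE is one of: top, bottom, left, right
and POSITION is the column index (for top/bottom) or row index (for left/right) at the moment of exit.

Answer: bottom 2

Derivation:
Step 1: enter (0,2), '.' pass, move down to (1,2)
Step 2: enter (1,2), '.' pass, move down to (2,2)
Step 3: enter (2,2), '.' pass, move down to (3,2)
Step 4: enter (3,2), '.' pass, move down to (4,2)
Step 5: enter (4,2), '.' pass, move down to (5,2)
Step 6: enter (5,2), '.' pass, move down to (6,2)
Step 7: enter (6,2), '.' pass, move down to (7,2)
Step 8: enter (7,2), '.' pass, move down to (8,2)
Step 9: enter (8,2), '.' pass, move down to (9,2)
Step 10: at (9,2) — EXIT via bottom edge, pos 2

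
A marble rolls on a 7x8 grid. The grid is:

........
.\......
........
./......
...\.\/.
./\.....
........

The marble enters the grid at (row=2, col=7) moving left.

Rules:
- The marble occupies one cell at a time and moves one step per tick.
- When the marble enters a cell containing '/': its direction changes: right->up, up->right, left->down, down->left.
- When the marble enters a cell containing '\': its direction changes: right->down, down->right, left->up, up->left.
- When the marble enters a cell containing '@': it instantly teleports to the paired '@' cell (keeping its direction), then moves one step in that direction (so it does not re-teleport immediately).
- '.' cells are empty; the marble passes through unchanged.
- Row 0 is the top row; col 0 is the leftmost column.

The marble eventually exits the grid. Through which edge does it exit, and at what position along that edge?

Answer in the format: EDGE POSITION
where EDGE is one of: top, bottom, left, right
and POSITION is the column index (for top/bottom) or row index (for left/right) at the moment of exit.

Step 1: enter (2,7), '.' pass, move left to (2,6)
Step 2: enter (2,6), '.' pass, move left to (2,5)
Step 3: enter (2,5), '.' pass, move left to (2,4)
Step 4: enter (2,4), '.' pass, move left to (2,3)
Step 5: enter (2,3), '.' pass, move left to (2,2)
Step 6: enter (2,2), '.' pass, move left to (2,1)
Step 7: enter (2,1), '.' pass, move left to (2,0)
Step 8: enter (2,0), '.' pass, move left to (2,-1)
Step 9: at (2,-1) — EXIT via left edge, pos 2

Answer: left 2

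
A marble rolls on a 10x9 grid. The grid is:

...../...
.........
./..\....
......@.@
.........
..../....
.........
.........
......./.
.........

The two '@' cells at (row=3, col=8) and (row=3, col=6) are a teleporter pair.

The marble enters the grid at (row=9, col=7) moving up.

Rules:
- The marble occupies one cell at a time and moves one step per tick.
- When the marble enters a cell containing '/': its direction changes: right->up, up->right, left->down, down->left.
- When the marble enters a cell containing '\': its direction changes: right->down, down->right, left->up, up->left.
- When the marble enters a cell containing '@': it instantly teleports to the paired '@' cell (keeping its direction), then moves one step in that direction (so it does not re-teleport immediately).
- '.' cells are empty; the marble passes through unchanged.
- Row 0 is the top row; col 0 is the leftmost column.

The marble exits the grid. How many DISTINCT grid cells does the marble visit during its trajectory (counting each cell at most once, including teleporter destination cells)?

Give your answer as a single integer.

Step 1: enter (9,7), '.' pass, move up to (8,7)
Step 2: enter (8,7), '/' deflects up->right, move right to (8,8)
Step 3: enter (8,8), '.' pass, move right to (8,9)
Step 4: at (8,9) — EXIT via right edge, pos 8
Distinct cells visited: 3 (path length 3)

Answer: 3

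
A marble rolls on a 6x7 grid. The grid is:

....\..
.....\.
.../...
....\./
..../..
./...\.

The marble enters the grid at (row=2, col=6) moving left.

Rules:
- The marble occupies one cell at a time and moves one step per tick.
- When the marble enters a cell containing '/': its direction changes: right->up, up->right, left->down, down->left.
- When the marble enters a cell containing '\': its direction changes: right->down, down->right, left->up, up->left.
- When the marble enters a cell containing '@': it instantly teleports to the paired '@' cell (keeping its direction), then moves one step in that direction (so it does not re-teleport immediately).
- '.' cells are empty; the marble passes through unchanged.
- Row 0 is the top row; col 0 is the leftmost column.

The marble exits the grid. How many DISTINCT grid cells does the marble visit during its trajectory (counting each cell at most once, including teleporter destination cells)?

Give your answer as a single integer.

Answer: 7

Derivation:
Step 1: enter (2,6), '.' pass, move left to (2,5)
Step 2: enter (2,5), '.' pass, move left to (2,4)
Step 3: enter (2,4), '.' pass, move left to (2,3)
Step 4: enter (2,3), '/' deflects left->down, move down to (3,3)
Step 5: enter (3,3), '.' pass, move down to (4,3)
Step 6: enter (4,3), '.' pass, move down to (5,3)
Step 7: enter (5,3), '.' pass, move down to (6,3)
Step 8: at (6,3) — EXIT via bottom edge, pos 3
Distinct cells visited: 7 (path length 7)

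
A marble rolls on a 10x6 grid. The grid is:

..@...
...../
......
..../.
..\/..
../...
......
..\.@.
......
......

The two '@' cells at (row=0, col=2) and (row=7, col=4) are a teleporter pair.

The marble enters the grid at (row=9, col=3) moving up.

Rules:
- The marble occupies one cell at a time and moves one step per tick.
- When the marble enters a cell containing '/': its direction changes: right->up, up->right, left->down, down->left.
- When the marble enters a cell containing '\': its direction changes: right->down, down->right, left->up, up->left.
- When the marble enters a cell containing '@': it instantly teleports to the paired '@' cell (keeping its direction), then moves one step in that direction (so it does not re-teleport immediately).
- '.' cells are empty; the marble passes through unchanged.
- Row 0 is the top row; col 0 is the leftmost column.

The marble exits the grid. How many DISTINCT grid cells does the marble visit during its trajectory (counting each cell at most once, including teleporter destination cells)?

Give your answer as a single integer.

Step 1: enter (9,3), '.' pass, move up to (8,3)
Step 2: enter (8,3), '.' pass, move up to (7,3)
Step 3: enter (7,3), '.' pass, move up to (6,3)
Step 4: enter (6,3), '.' pass, move up to (5,3)
Step 5: enter (5,3), '.' pass, move up to (4,3)
Step 6: enter (4,3), '/' deflects up->right, move right to (4,4)
Step 7: enter (4,4), '.' pass, move right to (4,5)
Step 8: enter (4,5), '.' pass, move right to (4,6)
Step 9: at (4,6) — EXIT via right edge, pos 4
Distinct cells visited: 8 (path length 8)

Answer: 8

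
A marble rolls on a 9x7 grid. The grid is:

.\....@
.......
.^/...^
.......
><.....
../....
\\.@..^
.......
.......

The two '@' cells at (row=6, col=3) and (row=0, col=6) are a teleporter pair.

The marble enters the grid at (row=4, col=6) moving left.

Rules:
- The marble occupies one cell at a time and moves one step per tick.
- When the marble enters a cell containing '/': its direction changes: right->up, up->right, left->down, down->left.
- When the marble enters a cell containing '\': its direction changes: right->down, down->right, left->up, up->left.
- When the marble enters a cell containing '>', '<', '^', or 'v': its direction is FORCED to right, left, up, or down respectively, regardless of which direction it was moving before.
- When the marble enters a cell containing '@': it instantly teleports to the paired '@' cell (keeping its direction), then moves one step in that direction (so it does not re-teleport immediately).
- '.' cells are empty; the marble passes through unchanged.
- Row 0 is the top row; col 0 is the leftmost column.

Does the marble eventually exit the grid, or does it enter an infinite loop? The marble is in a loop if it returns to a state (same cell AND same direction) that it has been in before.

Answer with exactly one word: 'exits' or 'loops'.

Step 1: enter (4,6), '.' pass, move left to (4,5)
Step 2: enter (4,5), '.' pass, move left to (4,4)
Step 3: enter (4,4), '.' pass, move left to (4,3)
Step 4: enter (4,3), '.' pass, move left to (4,2)
Step 5: enter (4,2), '.' pass, move left to (4,1)
Step 6: enter (4,1), '<' forces left->left, move left to (4,0)
Step 7: enter (4,0), '>' forces left->right, move right to (4,1)
Step 8: enter (4,1), '<' forces right->left, move left to (4,0)
Step 9: at (4,0) dir=left — LOOP DETECTED (seen before)

Answer: loops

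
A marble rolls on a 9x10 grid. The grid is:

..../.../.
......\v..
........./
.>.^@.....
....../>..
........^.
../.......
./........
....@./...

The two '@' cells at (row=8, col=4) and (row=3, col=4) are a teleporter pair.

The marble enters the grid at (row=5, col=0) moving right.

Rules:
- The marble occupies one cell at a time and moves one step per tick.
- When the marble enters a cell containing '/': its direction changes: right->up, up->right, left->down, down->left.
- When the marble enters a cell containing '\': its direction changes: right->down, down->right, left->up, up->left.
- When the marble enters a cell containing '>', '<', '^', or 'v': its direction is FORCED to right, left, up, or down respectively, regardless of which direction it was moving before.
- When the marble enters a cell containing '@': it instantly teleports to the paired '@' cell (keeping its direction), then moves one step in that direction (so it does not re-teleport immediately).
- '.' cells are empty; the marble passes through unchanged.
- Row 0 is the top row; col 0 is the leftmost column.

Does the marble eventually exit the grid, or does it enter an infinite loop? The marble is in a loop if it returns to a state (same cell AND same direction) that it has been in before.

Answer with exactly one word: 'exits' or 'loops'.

Step 1: enter (5,0), '.' pass, move right to (5,1)
Step 2: enter (5,1), '.' pass, move right to (5,2)
Step 3: enter (5,2), '.' pass, move right to (5,3)
Step 4: enter (5,3), '.' pass, move right to (5,4)
Step 5: enter (5,4), '.' pass, move right to (5,5)
Step 6: enter (5,5), '.' pass, move right to (5,6)
Step 7: enter (5,6), '.' pass, move right to (5,7)
Step 8: enter (5,7), '.' pass, move right to (5,8)
Step 9: enter (5,8), '^' forces right->up, move up to (4,8)
Step 10: enter (4,8), '.' pass, move up to (3,8)
Step 11: enter (3,8), '.' pass, move up to (2,8)
Step 12: enter (2,8), '.' pass, move up to (1,8)
Step 13: enter (1,8), '.' pass, move up to (0,8)
Step 14: enter (0,8), '/' deflects up->right, move right to (0,9)
Step 15: enter (0,9), '.' pass, move right to (0,10)
Step 16: at (0,10) — EXIT via right edge, pos 0

Answer: exits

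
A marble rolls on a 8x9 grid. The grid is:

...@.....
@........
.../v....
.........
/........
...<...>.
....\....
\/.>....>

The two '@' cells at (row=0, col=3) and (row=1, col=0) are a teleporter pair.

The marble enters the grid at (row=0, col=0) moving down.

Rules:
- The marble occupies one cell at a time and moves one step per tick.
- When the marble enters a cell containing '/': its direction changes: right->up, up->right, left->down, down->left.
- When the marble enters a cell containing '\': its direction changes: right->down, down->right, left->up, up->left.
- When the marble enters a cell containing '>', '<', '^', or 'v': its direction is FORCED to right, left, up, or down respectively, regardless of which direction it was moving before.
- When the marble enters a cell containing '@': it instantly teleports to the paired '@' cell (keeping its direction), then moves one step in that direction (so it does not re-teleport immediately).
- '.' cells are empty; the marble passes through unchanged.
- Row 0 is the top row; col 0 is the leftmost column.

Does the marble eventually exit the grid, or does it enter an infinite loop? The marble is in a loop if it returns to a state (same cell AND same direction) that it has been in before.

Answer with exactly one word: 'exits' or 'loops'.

Answer: exits

Derivation:
Step 1: enter (0,0), '.' pass, move down to (1,0)
Step 2: enter (1,0), '@' teleport (1,0)->(0,3), also enter (0,3), move down to (1,3)
Step 3: enter (1,3), '.' pass, move down to (2,3)
Step 4: enter (2,3), '/' deflects down->left, move left to (2,2)
Step 5: enter (2,2), '.' pass, move left to (2,1)
Step 6: enter (2,1), '.' pass, move left to (2,0)
Step 7: enter (2,0), '.' pass, move left to (2,-1)
Step 8: at (2,-1) — EXIT via left edge, pos 2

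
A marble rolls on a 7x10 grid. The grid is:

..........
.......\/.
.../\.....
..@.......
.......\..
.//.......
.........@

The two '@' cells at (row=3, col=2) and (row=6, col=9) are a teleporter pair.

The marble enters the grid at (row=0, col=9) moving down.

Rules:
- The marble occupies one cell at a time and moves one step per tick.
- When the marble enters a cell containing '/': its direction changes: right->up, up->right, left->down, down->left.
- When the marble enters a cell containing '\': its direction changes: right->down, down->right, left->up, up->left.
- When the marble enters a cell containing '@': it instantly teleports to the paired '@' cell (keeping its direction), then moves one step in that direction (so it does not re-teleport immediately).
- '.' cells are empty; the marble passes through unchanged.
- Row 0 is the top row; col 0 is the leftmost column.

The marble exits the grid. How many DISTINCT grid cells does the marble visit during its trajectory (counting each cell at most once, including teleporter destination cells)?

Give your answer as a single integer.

Step 1: enter (0,9), '.' pass, move down to (1,9)
Step 2: enter (1,9), '.' pass, move down to (2,9)
Step 3: enter (2,9), '.' pass, move down to (3,9)
Step 4: enter (3,9), '.' pass, move down to (4,9)
Step 5: enter (4,9), '.' pass, move down to (5,9)
Step 6: enter (5,9), '.' pass, move down to (6,9)
Step 7: enter (6,9), '@' teleport (6,9)->(3,2), also enter (3,2), move down to (4,2)
Step 8: enter (4,2), '.' pass, move down to (5,2)
Step 9: enter (5,2), '/' deflects down->left, move left to (5,1)
Step 10: enter (5,1), '/' deflects left->down, move down to (6,1)
Step 11: enter (6,1), '.' pass, move down to (7,1)
Step 12: at (7,1) — EXIT via bottom edge, pos 1
Distinct cells visited: 12 (path length 12)

Answer: 12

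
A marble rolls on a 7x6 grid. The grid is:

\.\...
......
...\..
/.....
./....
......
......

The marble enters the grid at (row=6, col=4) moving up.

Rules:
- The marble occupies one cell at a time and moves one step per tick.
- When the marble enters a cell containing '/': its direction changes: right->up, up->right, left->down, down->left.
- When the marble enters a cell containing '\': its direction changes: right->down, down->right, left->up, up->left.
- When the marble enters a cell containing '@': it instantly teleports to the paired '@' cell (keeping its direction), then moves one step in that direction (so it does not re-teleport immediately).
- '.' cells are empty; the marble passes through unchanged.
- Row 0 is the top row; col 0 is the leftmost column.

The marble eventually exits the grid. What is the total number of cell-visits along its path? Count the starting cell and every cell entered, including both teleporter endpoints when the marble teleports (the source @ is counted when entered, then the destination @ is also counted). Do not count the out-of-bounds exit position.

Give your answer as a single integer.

Answer: 7

Derivation:
Step 1: enter (6,4), '.' pass, move up to (5,4)
Step 2: enter (5,4), '.' pass, move up to (4,4)
Step 3: enter (4,4), '.' pass, move up to (3,4)
Step 4: enter (3,4), '.' pass, move up to (2,4)
Step 5: enter (2,4), '.' pass, move up to (1,4)
Step 6: enter (1,4), '.' pass, move up to (0,4)
Step 7: enter (0,4), '.' pass, move up to (-1,4)
Step 8: at (-1,4) — EXIT via top edge, pos 4
Path length (cell visits): 7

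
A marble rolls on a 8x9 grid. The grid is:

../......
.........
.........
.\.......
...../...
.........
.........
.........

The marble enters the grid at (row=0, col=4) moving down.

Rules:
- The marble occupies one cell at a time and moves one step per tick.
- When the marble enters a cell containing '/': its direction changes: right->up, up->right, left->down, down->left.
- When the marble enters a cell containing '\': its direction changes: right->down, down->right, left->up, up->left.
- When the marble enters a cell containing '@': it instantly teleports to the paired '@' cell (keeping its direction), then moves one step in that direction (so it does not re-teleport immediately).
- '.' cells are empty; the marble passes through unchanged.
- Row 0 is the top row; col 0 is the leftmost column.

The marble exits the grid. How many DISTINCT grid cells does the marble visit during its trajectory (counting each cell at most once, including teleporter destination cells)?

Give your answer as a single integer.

Answer: 8

Derivation:
Step 1: enter (0,4), '.' pass, move down to (1,4)
Step 2: enter (1,4), '.' pass, move down to (2,4)
Step 3: enter (2,4), '.' pass, move down to (3,4)
Step 4: enter (3,4), '.' pass, move down to (4,4)
Step 5: enter (4,4), '.' pass, move down to (5,4)
Step 6: enter (5,4), '.' pass, move down to (6,4)
Step 7: enter (6,4), '.' pass, move down to (7,4)
Step 8: enter (7,4), '.' pass, move down to (8,4)
Step 9: at (8,4) — EXIT via bottom edge, pos 4
Distinct cells visited: 8 (path length 8)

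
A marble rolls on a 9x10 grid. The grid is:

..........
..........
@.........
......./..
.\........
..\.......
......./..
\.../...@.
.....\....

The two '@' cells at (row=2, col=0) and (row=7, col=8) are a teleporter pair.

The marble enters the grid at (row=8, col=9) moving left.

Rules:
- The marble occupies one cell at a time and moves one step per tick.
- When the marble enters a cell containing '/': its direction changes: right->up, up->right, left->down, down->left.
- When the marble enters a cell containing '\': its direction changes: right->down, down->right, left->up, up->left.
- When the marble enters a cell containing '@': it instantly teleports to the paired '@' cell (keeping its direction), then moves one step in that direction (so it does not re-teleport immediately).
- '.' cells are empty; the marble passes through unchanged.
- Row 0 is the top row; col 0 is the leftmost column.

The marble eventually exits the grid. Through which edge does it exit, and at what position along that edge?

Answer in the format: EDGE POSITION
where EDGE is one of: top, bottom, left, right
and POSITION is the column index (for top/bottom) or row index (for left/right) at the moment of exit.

Step 1: enter (8,9), '.' pass, move left to (8,8)
Step 2: enter (8,8), '.' pass, move left to (8,7)
Step 3: enter (8,7), '.' pass, move left to (8,6)
Step 4: enter (8,6), '.' pass, move left to (8,5)
Step 5: enter (8,5), '\' deflects left->up, move up to (7,5)
Step 6: enter (7,5), '.' pass, move up to (6,5)
Step 7: enter (6,5), '.' pass, move up to (5,5)
Step 8: enter (5,5), '.' pass, move up to (4,5)
Step 9: enter (4,5), '.' pass, move up to (3,5)
Step 10: enter (3,5), '.' pass, move up to (2,5)
Step 11: enter (2,5), '.' pass, move up to (1,5)
Step 12: enter (1,5), '.' pass, move up to (0,5)
Step 13: enter (0,5), '.' pass, move up to (-1,5)
Step 14: at (-1,5) — EXIT via top edge, pos 5

Answer: top 5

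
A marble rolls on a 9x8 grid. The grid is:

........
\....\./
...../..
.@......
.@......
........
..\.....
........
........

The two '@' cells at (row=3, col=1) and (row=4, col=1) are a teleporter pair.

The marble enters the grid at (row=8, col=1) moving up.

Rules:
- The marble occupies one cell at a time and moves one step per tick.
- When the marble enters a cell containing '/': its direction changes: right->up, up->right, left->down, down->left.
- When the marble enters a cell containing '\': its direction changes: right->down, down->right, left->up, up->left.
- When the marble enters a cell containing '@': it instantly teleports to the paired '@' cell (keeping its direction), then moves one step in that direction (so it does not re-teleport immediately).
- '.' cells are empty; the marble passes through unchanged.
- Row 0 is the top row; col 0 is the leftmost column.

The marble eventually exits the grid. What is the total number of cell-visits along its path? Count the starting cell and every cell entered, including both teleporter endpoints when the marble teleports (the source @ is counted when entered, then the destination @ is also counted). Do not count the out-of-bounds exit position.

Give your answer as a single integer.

Answer: 9

Derivation:
Step 1: enter (8,1), '.' pass, move up to (7,1)
Step 2: enter (7,1), '.' pass, move up to (6,1)
Step 3: enter (6,1), '.' pass, move up to (5,1)
Step 4: enter (5,1), '.' pass, move up to (4,1)
Step 5: enter (4,1), '@' teleport (4,1)->(3,1), also enter (3,1), move up to (2,1)
Step 6: enter (2,1), '.' pass, move up to (1,1)
Step 7: enter (1,1), '.' pass, move up to (0,1)
Step 8: enter (0,1), '.' pass, move up to (-1,1)
Step 9: at (-1,1) — EXIT via top edge, pos 1
Path length (cell visits): 9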